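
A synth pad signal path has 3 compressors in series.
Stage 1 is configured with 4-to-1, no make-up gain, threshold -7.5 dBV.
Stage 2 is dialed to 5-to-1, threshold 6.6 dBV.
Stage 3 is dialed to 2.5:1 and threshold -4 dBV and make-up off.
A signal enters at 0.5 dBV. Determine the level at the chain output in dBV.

Stage 1: overshoot 8 dB → 8/4 = 2 dB → -5.5 dBV.
Stage 2: -5.5 dBV is at or below the 6.6 dBV threshold — no compression; output -5.5 dBV.
Stage 3: below threshold (-5.5 ≤ -4); passes unchanged; output -5.5 dBV.

-5.5 dBV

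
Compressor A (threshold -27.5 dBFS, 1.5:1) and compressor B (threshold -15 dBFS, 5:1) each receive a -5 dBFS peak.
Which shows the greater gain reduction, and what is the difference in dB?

B, by 0.5 dB

A: 22.5 dB over, compressed to 15 dB over, so 7.5 dB of GR.
B: 10 dB over, compressed to 2 dB over, so 8 dB of GR.
Difference: 0.5 dB in favour of B.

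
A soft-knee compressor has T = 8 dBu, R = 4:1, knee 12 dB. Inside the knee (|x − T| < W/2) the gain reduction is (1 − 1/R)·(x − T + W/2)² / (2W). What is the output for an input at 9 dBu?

7.46875 dBu

x − T + W/2 = 9 − 8 + 6 = 7.
GR = (1 − 1/4) × 7² / 24 = 0.75 × 49 / 24 = 1.53125 dB.
Output = 9 − 1.53125 = 7.46875 dBu.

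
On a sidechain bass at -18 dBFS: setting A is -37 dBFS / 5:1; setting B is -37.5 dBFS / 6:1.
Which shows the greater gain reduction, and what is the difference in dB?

B, by 1.05 dB

A: 19 dB over, compressed to 3.8 dB over, so 15.2 dB of GR.
B: 19.5 dB over, compressed to 3.25 dB over, so 16.25 dB of GR.
B reduces 1.05 dB more.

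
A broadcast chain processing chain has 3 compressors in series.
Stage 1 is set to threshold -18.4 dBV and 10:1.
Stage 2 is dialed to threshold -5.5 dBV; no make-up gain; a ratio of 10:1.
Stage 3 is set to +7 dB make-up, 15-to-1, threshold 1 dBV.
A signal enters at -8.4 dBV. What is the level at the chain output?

Stage 1: overshoot 10 dB → 10/10 = 1 dB → -17.4 dBV.
Stage 2: below threshold (-17.4 ≤ -5.5); passes unchanged; output -17.4 dBV.
Stage 3: -17.4 dBV is at or below the 1 dBV threshold — no compression; make-up brings it to -10.4 dBV.

-10.4 dBV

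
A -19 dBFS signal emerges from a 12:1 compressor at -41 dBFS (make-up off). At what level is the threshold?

-43 dBFS

Gain reduction = -19 − (-41) = 22 dB; output overshoot = GR / (R − 1) = 22 / 11 = 2 dB.
Threshold = output − output overshoot = -41 − 2 = -43 dBFS.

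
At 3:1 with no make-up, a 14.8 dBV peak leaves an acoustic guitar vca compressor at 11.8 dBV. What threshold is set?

Let T be the threshold. Output overshoot = (input overshoot)/R, so 11.8 − T = (14.8 − T)/3.
3·(11.8 − T) = 14.8 − T → 2·T = 35.4 − 14.8 = 20.6.
T = 20.6/2 = 10.3 dBV.

10.3 dBV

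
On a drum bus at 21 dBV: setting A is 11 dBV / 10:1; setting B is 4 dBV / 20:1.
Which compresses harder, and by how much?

A: overshoot 10 dB → output overshoot 1 dB → GR 9 dB.
B: overshoot 17 dB → output overshoot 0.85 dB → GR 16.15 dB.
B applies 7.15 dB more gain reduction.

B, by 7.15 dB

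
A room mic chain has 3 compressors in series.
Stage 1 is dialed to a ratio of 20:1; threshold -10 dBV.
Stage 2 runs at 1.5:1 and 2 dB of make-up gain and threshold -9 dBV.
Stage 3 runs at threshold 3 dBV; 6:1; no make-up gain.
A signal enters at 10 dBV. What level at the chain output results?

-7 dBV

Stage 1: overshoot 20 dB → 20/20 = 1 dB → -9 dBV.
Stage 2: -9 dBV ≤ -9 dBV, so stage 2 doesn't engage; make-up brings it to -7 dBV.
Stage 3: -7 dBV is at or below the 3 dBV threshold — no compression; output -7 dBV.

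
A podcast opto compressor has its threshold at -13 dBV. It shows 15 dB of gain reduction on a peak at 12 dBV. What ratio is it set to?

Input overshoot = 12 − (-13) = 25 dB.
Output overshoot = 25 − 15 = 10 dB.
Ratio = input overshoot / output overshoot = 25 / 10 = 2.5.

2.5:1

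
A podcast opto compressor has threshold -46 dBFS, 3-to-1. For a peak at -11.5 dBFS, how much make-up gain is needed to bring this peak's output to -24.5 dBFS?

10 dB

The peak compresses to -46 + 34.5/3 = -34.5 dBFS.
To reach -24.5 dBFS requires -24.5 − (-34.5) = 10 dB of make-up.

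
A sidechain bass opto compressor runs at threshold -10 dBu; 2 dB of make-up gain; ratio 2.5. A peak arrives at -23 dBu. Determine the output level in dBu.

-23 dBu is 13 dB below the -10 dBu threshold, so no gain reduction is applied.
Make-up gain adds 2 dB: -23 + 2 = -21 dBu.

-21 dBu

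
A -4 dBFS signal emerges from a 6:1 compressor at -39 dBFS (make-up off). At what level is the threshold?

Input is 42 dB above T (since output overshoot × R = input overshoot: (-39 − T)·6 = -4 − T gives T = -46 dBFS).
Check: -46 + (-4 − (-46))/6 = -46 + 7 = -39 dBFS. ✓

-46 dBFS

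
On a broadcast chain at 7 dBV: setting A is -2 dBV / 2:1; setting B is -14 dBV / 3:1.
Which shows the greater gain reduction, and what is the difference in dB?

A: overshoot 9 dB → output overshoot 4.5 dB → GR 4.5 dB.
B: overshoot 21 dB → output overshoot 7 dB → GR 14 dB.
B applies 9.5 dB more gain reduction.

B, by 9.5 dB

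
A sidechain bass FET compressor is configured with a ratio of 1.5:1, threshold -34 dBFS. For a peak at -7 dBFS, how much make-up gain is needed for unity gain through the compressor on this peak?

9 dB

The peak compresses to -34 + 27/1.5 = -16 dBFS.
To reach -7 dBFS requires -7 − (-16) = 9 dB of make-up.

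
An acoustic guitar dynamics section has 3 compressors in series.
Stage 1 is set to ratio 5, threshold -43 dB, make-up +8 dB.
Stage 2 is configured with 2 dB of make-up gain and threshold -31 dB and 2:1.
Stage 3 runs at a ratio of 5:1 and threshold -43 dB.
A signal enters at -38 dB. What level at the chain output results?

Stage 1: -38 dB is 5 dB over -43 dB; at 5:1 that becomes 1 dB over, giving -42 dB; +8 dB make-up → -34 dB.
Stage 2: -34 dB ≤ -31 dB, so stage 2 doesn't engage; make-up brings it to -32 dB.
Stage 3: 11 dB above -43 dB, reduced 5:1 to 2.2 dB above → -40.8 dB.

-40.8 dB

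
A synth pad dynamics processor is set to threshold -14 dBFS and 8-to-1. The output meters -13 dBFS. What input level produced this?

-6 dBFS

That's 1 dB above the -14 dBFS threshold.
Input overshoot = R × output overshoot = 8 dB → input = -14 + 8 = -6 dBFS.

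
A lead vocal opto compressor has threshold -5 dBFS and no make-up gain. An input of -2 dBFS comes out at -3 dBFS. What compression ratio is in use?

Input overshoot = -2 − (-5) = 3 dB; output overshoot = -3 − (-5) = 2 dB.
Ratio = 3 / 2 = 1.5.

1.5:1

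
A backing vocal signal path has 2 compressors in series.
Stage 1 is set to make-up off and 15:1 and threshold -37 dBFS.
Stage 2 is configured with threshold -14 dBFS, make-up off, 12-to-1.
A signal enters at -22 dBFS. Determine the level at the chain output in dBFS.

-36 dBFS

Stage 1: 15 dB above -37 dBFS, reduced 15:1 to 1 dB above → -36 dBFS.
Stage 2: below threshold (-36 ≤ -14); passes unchanged; output -36 dBFS.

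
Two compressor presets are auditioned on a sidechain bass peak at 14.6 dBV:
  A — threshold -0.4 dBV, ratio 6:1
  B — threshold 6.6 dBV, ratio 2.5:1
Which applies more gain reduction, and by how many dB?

A: GR = 15 − 15/6 = 12.5 dB.
B: GR = 8 − 8/2.5 = 4.8 dB.
A reduces 7.7 dB more.

A, by 7.7 dB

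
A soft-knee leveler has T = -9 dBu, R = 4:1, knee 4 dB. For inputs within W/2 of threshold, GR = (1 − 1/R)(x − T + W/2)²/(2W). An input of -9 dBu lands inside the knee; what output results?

-9.375 dBu

x − T + W/2 = -9 − (-9) + 2 = 2.
GR = (1 − 1/4) × 2² / 8 = 0.75 × 4 / 8 = 0.375 dB.
Output = -9 − 0.375 = -9.375 dBu.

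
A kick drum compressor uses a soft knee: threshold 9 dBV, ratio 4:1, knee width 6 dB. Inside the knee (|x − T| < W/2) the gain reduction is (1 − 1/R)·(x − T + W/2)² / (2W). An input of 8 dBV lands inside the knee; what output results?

x − T + W/2 = 8 − 9 + 3 = 2.
GR = (1 − 1/4) × 2² / 12 = 0.75 × 4 / 12 = 0.25 dB.
Output = 8 − 0.25 = 7.75 dBV.

7.75 dBV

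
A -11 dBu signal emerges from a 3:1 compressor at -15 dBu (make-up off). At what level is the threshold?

-17 dBu

Input is 6 dB above T (since output overshoot × R = input overshoot: (-15 − T)·3 = -11 − T gives T = -17 dBu).
Check: -17 + (-11 − (-17))/3 = -17 + 2 = -15 dBu. ✓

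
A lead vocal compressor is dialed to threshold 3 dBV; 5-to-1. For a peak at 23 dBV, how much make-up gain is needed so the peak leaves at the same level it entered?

The peak compresses to 3 + 20/5 = 7 dBV.
To reach 23 dBV requires 23 − 7 = 16 dB of make-up.

16 dB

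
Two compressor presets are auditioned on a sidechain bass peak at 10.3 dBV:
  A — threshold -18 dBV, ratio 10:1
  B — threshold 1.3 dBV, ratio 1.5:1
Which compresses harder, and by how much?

A, by 22.47 dB

A: GR = 28.3 − 28.3/10 = 25.47 dB.
B: GR = 9 − 9/1.5 = 3 dB.
A applies 22.47 dB more gain reduction.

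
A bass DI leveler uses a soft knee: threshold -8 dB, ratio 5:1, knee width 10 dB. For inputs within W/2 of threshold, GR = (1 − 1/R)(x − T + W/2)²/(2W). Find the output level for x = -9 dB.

-9.64 dB

x − T + W/2 = -9 − (-8) + 5 = 4.
GR = (1 − 1/5) × 4² / 20 = 0.8 × 16 / 20 = 0.64 dB.
Output = -9 − 0.64 = -9.64 dB.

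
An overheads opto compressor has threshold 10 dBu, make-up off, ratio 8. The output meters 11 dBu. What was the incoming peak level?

Post-compression overshoot = 11 − 10 = 1 dB.
Undo the ratio: input overshoot = 1 × 8 = 8 dB, giving input = 18 dBu.

18 dBu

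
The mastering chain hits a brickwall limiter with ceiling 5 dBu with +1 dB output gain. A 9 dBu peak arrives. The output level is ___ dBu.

A brickwall limiter is an ∞:1 compressor: any input above the ceiling is clamped to 5 dBu.
Output gain then adds 1 dB: 5 + 1 = 6 dBu.

6 dBu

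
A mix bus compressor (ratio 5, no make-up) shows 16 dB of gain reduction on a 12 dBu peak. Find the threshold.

Gain reduction = 12 − (-4) = 16 dB; output overshoot = GR / (R − 1) = 16 / 4 = 4 dB.
Threshold = output − output overshoot = -4 − 4 = -8 dBu.

-8 dBu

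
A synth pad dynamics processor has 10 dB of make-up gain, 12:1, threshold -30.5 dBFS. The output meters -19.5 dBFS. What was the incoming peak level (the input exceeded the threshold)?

-18.5 dBFS

Before make-up, the level was -19.5 − 10 = -29.5 dBFS.
Post-compression overshoot = -29.5 − (-30.5) = 1 dB.
Input overshoot = R × output overshoot = 12 dB → input = -30.5 + 12 = -18.5 dBFS.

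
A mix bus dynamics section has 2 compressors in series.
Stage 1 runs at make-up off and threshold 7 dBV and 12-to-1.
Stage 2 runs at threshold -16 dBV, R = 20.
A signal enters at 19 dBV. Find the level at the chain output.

Stage 1: 12 dB above 7 dBV, reduced 12:1 to 1 dB above → 8 dBV.
Stage 2: overshoot 24 dB → 24/20 = 1.2 dB → -14.8 dBV.

-14.8 dBV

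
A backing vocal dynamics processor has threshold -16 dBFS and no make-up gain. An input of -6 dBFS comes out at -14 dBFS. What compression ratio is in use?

Input overshoot = -6 − (-16) = 10 dB; output overshoot = -14 − (-16) = 2 dB.
Ratio = 10 / 2 = 5.

5:1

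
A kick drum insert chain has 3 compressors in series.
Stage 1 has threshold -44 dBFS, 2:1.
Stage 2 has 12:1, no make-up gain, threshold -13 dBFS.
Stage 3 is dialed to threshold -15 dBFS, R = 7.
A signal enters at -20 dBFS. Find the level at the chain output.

Stage 1: 24 dB above -44 dBFS, reduced 2:1 to 12 dB above → -32 dBFS.
Stage 2: -32 dBFS ≤ -13 dBFS, so stage 2 doesn't engage; output -32 dBFS.
Stage 3: below threshold (-32 ≤ -15); passes unchanged; output -32 dBFS.

-32 dBFS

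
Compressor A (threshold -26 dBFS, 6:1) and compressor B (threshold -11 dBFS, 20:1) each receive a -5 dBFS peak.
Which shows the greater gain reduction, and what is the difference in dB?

A, by 11.8 dB

A: 21 dB over, compressed to 3.5 dB over, so 17.5 dB of GR.
B: 6 dB over, compressed to 0.3 dB over, so 5.7 dB of GR.
Difference: 11.8 dB in favour of A.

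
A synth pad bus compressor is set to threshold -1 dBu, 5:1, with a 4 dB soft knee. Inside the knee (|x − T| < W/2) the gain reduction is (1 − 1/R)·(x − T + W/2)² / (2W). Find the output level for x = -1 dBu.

-1.4 dBu

x − T + W/2 = -1 − (-1) + 2 = 2.
GR = (1 − 1/5) × 2² / 8 = 0.8 × 4 / 8 = 0.4 dB.
Output = -1 − 0.4 = -1.4 dBu.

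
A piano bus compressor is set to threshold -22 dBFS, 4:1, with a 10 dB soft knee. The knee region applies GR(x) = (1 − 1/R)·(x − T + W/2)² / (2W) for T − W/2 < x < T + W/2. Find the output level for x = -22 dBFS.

-22.9375 dBFS

x − T + W/2 = -22 − (-22) + 5 = 5.
GR = (1 − 1/4) × 5² / 20 = 0.75 × 25 / 20 = 0.9375 dB.
Output = -22 − 0.9375 = -22.9375 dBFS.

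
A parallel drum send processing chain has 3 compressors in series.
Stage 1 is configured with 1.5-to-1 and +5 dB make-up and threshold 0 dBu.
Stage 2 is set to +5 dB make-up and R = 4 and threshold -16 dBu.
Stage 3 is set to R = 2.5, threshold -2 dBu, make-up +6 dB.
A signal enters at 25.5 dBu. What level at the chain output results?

Stage 1: 25.5 dB above 0 dBu, reduced 1.5:1 to 17 dB above → 17 dBu; +5 dB make-up → 22 dBu.
Stage 2: 22 dBu is 38 dB over -16 dBu; at 4:1 that becomes 9.5 dB over, giving -6.5 dBu; +5 dB make-up → -1.5 dBu.
Stage 3: -1.5 dBu is 0.5 dB over -2 dBu; at 2.5:1 that becomes 0.2 dB over, giving -1.8 dBu; +6 dB make-up → 4.2 dBu.

4.2 dBu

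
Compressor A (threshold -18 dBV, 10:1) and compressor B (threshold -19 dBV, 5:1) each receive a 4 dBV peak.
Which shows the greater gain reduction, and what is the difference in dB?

A, by 1.4 dB

A: GR = 22 − 22/10 = 19.8 dB.
B: GR = 23 − 23/5 = 18.4 dB.
A applies 1.4 dB more gain reduction.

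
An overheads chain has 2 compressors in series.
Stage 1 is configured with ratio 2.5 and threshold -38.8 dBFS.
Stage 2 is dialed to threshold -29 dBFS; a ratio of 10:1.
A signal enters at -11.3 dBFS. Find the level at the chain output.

Stage 1: overshoot 27.5 dB → 27.5/2.5 = 11 dB → -27.8 dBFS.
Stage 2: 1.2 dB above -29 dBFS, reduced 10:1 to 0.12 dB above → -28.88 dBFS.

-28.88 dBFS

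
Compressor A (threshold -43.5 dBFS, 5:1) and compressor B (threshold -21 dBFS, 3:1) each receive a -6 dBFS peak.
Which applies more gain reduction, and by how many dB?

A: 37.5 dB over, compressed to 7.5 dB over, so 30 dB of GR.
B: 15 dB over, compressed to 5 dB over, so 10 dB of GR.
A reduces 20 dB more.

A, by 20 dB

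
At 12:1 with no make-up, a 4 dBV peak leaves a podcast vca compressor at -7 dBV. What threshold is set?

-8 dBV

Input is 12 dB above T (since output overshoot × R = input overshoot: (-7 − T)·12 = 4 − T gives T = -8 dBV).
Check: -8 + (4 − (-8))/12 = -8 + 1 = -7 dBV. ✓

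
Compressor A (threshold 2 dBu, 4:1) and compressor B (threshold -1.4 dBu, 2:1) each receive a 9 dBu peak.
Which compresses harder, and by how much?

A, by 0.05 dB

A: GR = 7 − 7/4 = 5.25 dB.
B: GR = 10.4 − 10.4/2 = 5.2 dB.
Difference: 0.05 dB in favour of A.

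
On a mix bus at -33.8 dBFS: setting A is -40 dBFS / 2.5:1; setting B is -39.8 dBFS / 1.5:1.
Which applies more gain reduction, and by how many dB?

A: GR = 6.2 − 6.2/2.5 = 3.72 dB.
B: GR = 6 − 6/1.5 = 2 dB.
A reduces 1.72 dB more.

A, by 1.72 dB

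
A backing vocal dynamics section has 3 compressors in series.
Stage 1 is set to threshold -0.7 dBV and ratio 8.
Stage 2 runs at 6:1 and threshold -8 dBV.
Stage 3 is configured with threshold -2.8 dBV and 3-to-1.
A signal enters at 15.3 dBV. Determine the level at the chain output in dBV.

-6.45 dBV

Stage 1: 15.3 dBV is 16 dB over -0.7 dBV; at 8:1 that becomes 2 dB over, giving 1.3 dBV.
Stage 2: overshoot 9.3 dB → 9.3/6 = 1.55 dB → -6.45 dBV.
Stage 3: -6.45 dBV ≤ -2.8 dBV, so stage 3 doesn't engage; output -6.45 dBV.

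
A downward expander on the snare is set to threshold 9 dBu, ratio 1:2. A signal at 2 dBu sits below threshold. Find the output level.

-5 dBu

Below threshold, a 1:2 expander applies gain = (2−1)×(T − x) of attenuation.
(2−1) × 7 = 7 dB, so output = 2 − 7 = -5 dBu.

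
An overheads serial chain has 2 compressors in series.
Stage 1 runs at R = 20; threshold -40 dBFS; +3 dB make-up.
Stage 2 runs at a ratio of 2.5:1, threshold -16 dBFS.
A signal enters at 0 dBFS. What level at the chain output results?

-35 dBFS

Stage 1: overshoot 40 dB → 40/20 = 2 dB → -38 dBFS; +3 dB make-up → -35 dBFS.
Stage 2: -35 dBFS is at or below the -16 dBFS threshold — no compression; output -35 dBFS.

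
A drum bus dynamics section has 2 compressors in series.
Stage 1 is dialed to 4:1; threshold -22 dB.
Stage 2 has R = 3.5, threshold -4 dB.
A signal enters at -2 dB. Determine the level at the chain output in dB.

Stage 1: 20 dB above -22 dB, reduced 4:1 to 5 dB above → -17 dB.
Stage 2: -17 dB ≤ -4 dB, so stage 2 doesn't engage; output -17 dB.

-17 dB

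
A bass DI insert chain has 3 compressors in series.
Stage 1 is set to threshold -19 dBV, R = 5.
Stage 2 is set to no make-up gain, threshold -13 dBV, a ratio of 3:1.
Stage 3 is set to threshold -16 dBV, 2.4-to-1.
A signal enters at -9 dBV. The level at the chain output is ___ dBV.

Stage 1: overshoot 10 dB → 10/5 = 2 dB → -17 dBV.
Stage 2: -17 dBV is at or below the -13 dBV threshold — no compression; output -17 dBV.
Stage 3: -17 dBV is at or below the -16 dBV threshold — no compression; output -17 dBV.

-17 dBV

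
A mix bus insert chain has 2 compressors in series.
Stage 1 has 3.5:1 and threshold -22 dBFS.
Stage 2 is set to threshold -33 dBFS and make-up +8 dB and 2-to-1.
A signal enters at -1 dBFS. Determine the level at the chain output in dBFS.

Stage 1: overshoot 21 dB → 21/3.5 = 6 dB → -16 dBFS.
Stage 2: -16 dBFS is 17 dB over -33 dBFS; at 2:1 that becomes 8.5 dB over, giving -24.5 dBFS; +8 dB make-up → -16.5 dBFS.

-16.5 dBFS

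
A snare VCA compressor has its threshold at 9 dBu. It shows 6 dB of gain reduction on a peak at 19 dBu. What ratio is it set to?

Input overshoot = 19 − 9 = 10 dB.
Output overshoot = 10 − 6 = 4 dB.
Ratio = input overshoot / output overshoot = 10 / 4 = 2.5.

2.5:1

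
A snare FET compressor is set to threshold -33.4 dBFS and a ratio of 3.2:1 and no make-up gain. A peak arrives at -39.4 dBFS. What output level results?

-39.4 dBFS is 6 dB below the -33.4 dBFS threshold, so no gain reduction is applied.
Output = input = -39.4 dBFS.

-39.4 dBFS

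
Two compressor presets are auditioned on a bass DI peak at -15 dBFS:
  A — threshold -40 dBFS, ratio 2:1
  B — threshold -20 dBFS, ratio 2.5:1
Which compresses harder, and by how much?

A: 25 dB over, compressed to 12.5 dB over, so 12.5 dB of GR.
B: 5 dB over, compressed to 2 dB over, so 3 dB of GR.
Difference: 9.5 dB in favour of A.

A, by 9.5 dB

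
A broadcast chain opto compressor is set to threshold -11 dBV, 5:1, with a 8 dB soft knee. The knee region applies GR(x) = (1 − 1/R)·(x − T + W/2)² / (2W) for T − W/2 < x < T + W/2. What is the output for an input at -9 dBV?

x − T + W/2 = -9 − (-11) + 4 = 6.
GR = (1 − 1/5) × 6² / 16 = 0.8 × 36 / 16 = 1.8 dB.
Output = -9 − 1.8 = -10.8 dBV.

-10.8 dBV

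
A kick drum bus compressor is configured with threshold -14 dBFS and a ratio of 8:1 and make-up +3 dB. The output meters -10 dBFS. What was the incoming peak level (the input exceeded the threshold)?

-6 dBFS

Stripping the +3 dB make-up gives -13 dBFS at the gain stage.
That's 1 dB above the -14 dBFS threshold.
Undo the ratio: input overshoot = 1 × 8 = 8 dB, giving input = -6 dBFS.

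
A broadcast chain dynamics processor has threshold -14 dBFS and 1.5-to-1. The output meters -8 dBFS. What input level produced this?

-5 dBFS

The compressed level sits -8 − (-14) = 6 dB over threshold.
Before 1.5:1 compression the overshoot was 6 × 1.5 = 9 dB, so input = -14 + 9 = -5 dBFS.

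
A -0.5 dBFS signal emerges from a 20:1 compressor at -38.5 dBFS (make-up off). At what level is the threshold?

-40.5 dBFS

Input is 40 dB above T (since output overshoot × R = input overshoot: (-38.5 − T)·20 = -0.5 − T gives T = -40.5 dBFS).
Check: -40.5 + (-0.5 − (-40.5))/20 = -40.5 + 2 = -38.5 dBFS. ✓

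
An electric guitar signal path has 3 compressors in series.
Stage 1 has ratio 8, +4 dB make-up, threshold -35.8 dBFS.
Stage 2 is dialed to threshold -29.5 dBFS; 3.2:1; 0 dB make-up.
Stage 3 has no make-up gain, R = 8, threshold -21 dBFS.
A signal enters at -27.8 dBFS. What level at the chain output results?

Stage 1: 8 dB above -35.8 dBFS, reduced 8:1 to 1 dB above → -34.8 dBFS; +4 dB make-up → -30.8 dBFS.
Stage 2: below threshold (-30.8 ≤ -29.5); passes unchanged; output -30.8 dBFS.
Stage 3: -30.8 dBFS is at or below the -21 dBFS threshold — no compression; output -30.8 dBFS.

-30.8 dBFS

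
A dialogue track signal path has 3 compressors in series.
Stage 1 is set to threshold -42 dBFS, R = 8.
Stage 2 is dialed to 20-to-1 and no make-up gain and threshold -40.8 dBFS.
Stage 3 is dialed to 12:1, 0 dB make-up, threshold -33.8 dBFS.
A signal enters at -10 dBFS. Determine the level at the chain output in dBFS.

Stage 1: overshoot 32 dB → 32/8 = 4 dB → -38 dBFS.
Stage 2: -38 dBFS is 2.8 dB over -40.8 dBFS; at 20:1 that becomes 0.14 dB over, giving -40.66 dBFS.
Stage 3: below threshold (-40.66 ≤ -33.8); passes unchanged; output -40.66 dBFS.

-40.66 dBFS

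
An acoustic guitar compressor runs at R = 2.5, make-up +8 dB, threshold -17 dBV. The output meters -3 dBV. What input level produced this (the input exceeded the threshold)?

Stripping the +8 dB make-up gives -11 dBV at the gain stage.
That's 6 dB above the -17 dBV threshold.
Input overshoot = R × output overshoot = 15 dB → input = -17 + 15 = -2 dBV.

-2 dBV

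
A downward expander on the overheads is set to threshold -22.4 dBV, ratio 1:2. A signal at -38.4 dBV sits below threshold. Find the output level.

The input is 16 dB below the -22.4 dBV threshold.
A 1:2 expander multiplies undershoot by 2: 16 × 2 = 32 dB below threshold.
Output = -22.4 − 32 = -54.4 dBV.

-54.4 dBV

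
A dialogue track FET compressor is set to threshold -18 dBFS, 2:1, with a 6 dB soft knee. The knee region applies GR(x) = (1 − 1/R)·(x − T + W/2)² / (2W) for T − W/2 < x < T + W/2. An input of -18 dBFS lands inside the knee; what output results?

-18.375 dBFS

x − T + W/2 = -18 − (-18) + 3 = 3.
GR = (1 − 1/2) × 3² / 12 = 0.5 × 9 / 12 = 0.375 dB.
Output = -18 − 0.375 = -18.375 dBFS.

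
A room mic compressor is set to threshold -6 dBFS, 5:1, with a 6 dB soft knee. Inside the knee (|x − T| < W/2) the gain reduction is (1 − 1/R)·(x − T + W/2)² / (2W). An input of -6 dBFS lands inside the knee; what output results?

-6.6 dBFS

x − T + W/2 = -6 − (-6) + 3 = 3.
GR = (1 − 1/5) × 3² / 12 = 0.8 × 9 / 12 = 0.6 dB.
Output = -6 − 0.6 = -6.6 dBFS.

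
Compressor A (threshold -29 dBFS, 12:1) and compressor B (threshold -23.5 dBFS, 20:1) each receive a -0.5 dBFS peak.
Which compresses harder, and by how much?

A: overshoot 28.5 dB → output overshoot 2.375 dB → GR 26.125 dB.
B: overshoot 23 dB → output overshoot 1.15 dB → GR 21.85 dB.
A applies 4.275 dB more gain reduction.

A, by 4.275 dB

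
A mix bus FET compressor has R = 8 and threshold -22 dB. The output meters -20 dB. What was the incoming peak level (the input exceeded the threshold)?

-6 dB

Post-compression overshoot = -20 − (-22) = 2 dB.
Undo the ratio: input overshoot = 2 × 8 = 16 dB, giving input = -6 dB.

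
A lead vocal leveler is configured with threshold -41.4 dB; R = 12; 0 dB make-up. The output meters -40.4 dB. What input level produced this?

Post-compression overshoot = -40.4 − (-41.4) = 1 dB.
Input overshoot = R × output overshoot = 12 dB → input = -41.4 + 12 = -29.4 dB.

-29.4 dB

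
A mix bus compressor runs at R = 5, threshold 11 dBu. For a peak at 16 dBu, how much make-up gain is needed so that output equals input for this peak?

4 dB

Without make-up, output = threshold + overshoot/5 = 11 + 1 = 12 dBu.
Gap to target: 4 dB.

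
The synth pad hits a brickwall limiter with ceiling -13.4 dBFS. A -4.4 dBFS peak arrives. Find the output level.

-13.4 dBFS

The limiter clamps the peak to its -13.4 dBFS ceiling.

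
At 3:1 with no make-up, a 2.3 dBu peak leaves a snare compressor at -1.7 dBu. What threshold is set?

-3.7 dBu

Input is 6 dB above T (since output overshoot × R = input overshoot: (-1.7 − T)·3 = 2.3 − T gives T = -3.7 dBu).
Check: -3.7 + (2.3 − (-3.7))/3 = -3.7 + 2 = -1.7 dBu. ✓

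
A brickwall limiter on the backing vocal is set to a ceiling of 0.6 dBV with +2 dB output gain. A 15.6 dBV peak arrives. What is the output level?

2.6 dBV

The limiter clamps the peak to its 0.6 dBV ceiling.
Output gain then adds 2 dB: 0.6 + 2 = 2.6 dBV.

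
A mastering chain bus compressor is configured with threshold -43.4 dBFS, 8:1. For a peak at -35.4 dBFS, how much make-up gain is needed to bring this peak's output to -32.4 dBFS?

The peak compresses to -43.4 + 8/8 = -42.4 dBFS.
To reach -32.4 dBFS requires -32.4 − (-42.4) = 10 dB of make-up.

10 dB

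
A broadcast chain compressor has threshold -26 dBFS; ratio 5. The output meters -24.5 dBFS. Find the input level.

The compressed level sits -24.5 − (-26) = 1.5 dB over threshold.
Before 5:1 compression the overshoot was 1.5 × 5 = 7.5 dB, so input = -26 + 7.5 = -18.5 dBFS.

-18.5 dBFS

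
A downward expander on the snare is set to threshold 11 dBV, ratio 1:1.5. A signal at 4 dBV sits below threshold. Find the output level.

The input is 7 dB below the 11 dBV threshold.
A 1:1.5 expander multiplies undershoot by 1.5: 7 × 1.5 = 10.5 dB below threshold.
Output = 11 − 10.5 = 0.5 dBV.

0.5 dBV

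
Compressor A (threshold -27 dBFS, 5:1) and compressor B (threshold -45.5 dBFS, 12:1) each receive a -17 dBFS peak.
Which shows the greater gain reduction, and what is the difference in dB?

A: 10 dB over, compressed to 2 dB over, so 8 dB of GR.
B: 28.5 dB over, compressed to 2.375 dB over, so 26.125 dB of GR.
B applies 18.125 dB more gain reduction.

B, by 18.125 dB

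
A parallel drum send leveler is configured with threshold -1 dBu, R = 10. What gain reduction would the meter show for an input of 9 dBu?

The signal is 10 dB above threshold.
At 10:1, output sits 10/10 = 1 dB above threshold.
GR = overshoot in − overshoot out = 10 − 1 = 9 dB.

9 dB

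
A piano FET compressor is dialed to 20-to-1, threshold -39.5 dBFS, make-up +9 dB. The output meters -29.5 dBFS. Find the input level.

-19.5 dBFS

Stripping the +9 dB make-up gives -38.5 dBFS at the gain stage.
The compressed level sits -38.5 − (-39.5) = 1 dB over threshold.
Undo the ratio: input overshoot = 1 × 20 = 20 dB, giving input = -19.5 dBFS.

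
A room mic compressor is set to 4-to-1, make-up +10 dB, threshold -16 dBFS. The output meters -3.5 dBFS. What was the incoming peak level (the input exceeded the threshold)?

-6 dBFS

Stripping the +10 dB make-up gives -13.5 dBFS at the gain stage.
Post-compression overshoot = -13.5 − (-16) = 2.5 dB.
Undo the ratio: input overshoot = 2.5 × 4 = 10 dB, giving input = -6 dBFS.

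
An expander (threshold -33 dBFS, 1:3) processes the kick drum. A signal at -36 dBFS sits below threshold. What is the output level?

Undershoot = (-33) − (-36) = 3 dB.
At 1:3, that expands to 9 dB under threshold.
Output = -33 − 9 = -42 dBFS.

-42 dBFS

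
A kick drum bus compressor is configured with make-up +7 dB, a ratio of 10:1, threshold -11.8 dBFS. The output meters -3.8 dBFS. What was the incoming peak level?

-1.8 dBFS

Remove make-up: -3.8 − 7 = -10.8 dBFS.
The compressed level sits -10.8 − (-11.8) = 1 dB over threshold.
Undo the ratio: input overshoot = 1 × 10 = 10 dB, giving input = -1.8 dBFS.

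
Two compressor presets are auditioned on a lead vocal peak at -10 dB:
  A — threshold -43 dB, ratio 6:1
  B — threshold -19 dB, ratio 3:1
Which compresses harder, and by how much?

A: GR = 33 − 33/6 = 27.5 dB.
B: GR = 9 − 9/3 = 6 dB.
Difference: 21.5 dB in favour of A.

A, by 21.5 dB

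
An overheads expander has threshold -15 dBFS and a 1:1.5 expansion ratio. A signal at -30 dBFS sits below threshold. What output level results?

Below threshold, a 1:1.5 expander applies gain = (1.5−1)×(T − x) of attenuation.
(1.5−1) × 15 = 7.5 dB, so output = -30 − 7.5 = -37.5 dBFS.

-37.5 dBFS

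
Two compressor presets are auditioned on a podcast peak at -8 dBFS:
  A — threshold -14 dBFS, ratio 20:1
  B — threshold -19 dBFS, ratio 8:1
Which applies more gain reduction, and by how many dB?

A: GR = 6 − 6/20 = 5.7 dB.
B: GR = 11 − 11/8 = 9.625 dB.
Difference: 3.925 dB in favour of B.

B, by 3.925 dB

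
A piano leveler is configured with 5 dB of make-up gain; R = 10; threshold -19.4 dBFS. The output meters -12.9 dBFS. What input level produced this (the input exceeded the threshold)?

-4.4 dBFS

Before make-up, the level was -12.9 − 5 = -17.9 dBFS.
Post-compression overshoot = -17.9 − (-19.4) = 1.5 dB.
Input overshoot = R × output overshoot = 15 dB → input = -19.4 + 15 = -4.4 dBFS.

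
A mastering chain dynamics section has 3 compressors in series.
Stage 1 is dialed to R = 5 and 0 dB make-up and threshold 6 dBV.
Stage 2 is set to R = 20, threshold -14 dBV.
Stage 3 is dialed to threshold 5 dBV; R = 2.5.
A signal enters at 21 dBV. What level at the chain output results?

-12.85 dBV

Stage 1: 21 dBV is 15 dB over 6 dBV; at 5:1 that becomes 3 dB over, giving 9 dBV.
Stage 2: 9 dBV is 23 dB over -14 dBV; at 20:1 that becomes 1.15 dB over, giving -12.85 dBV.
Stage 3: -12.85 dBV is at or below the 5 dBV threshold — no compression; output -12.85 dBV.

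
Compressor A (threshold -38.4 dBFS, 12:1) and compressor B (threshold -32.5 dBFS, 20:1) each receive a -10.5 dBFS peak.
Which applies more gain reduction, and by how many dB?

A: overshoot 27.9 dB → output overshoot 2.325 dB → GR 25.575 dB.
B: overshoot 22 dB → output overshoot 1.1 dB → GR 20.9 dB.
Difference: 4.675 dB in favour of A.

A, by 4.675 dB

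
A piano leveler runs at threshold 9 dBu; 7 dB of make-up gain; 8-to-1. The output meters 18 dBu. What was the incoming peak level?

Before make-up, the level was 18 − 7 = 11 dBu.
That's 2 dB above the 9 dBu threshold.
Undo the ratio: input overshoot = 2 × 8 = 16 dB, giving input = 25 dBu.

25 dBu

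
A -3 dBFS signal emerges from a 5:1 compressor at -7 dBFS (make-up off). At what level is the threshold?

-8 dBFS

Gain reduction = -3 − (-7) = 4 dB; output overshoot = GR / (R − 1) = 4 / 4 = 1 dB.
Threshold = output − output overshoot = -7 − 1 = -8 dBFS.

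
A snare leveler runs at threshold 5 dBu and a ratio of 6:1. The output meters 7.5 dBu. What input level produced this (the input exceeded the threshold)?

20 dBu

The compressed level sits 7.5 − 5 = 2.5 dB over threshold.
Undo the ratio: input overshoot = 2.5 × 6 = 15 dB, giving input = 20 dBu.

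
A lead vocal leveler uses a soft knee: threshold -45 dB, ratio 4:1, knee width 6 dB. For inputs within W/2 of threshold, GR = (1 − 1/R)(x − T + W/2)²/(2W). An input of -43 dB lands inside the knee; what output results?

-44.5625 dB

x − T + W/2 = -43 − (-45) + 3 = 5.
GR = (1 − 1/4) × 5² / 12 = 0.75 × 25 / 12 = 1.5625 dB.
Output = -43 − 1.5625 = -44.5625 dB.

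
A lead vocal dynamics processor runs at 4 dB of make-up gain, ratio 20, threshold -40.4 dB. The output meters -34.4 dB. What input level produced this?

-0.4 dB

Before make-up, the level was -34.4 − 4 = -38.4 dB.
The compressed level sits -38.4 − (-40.4) = 2 dB over threshold.
Before 20:1 compression the overshoot was 2 × 20 = 40 dB, so input = -40.4 + 40 = -0.4 dB.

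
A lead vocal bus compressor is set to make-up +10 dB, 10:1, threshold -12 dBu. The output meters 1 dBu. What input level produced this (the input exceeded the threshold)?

Stripping the +10 dB make-up gives -9 dBu at the gain stage.
The compressed level sits -9 − (-12) = 3 dB over threshold.
Undo the ratio: input overshoot = 3 × 10 = 30 dB, giving input = 18 dBu.

18 dBu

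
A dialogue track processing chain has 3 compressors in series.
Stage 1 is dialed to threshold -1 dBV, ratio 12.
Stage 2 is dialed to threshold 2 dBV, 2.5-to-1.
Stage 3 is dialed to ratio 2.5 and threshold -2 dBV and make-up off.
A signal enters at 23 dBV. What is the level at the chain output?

Stage 1: overshoot 24 dB → 24/12 = 2 dB → 1 dBV.
Stage 2: 1 dBV is at or below the 2 dBV threshold — no compression; output 1 dBV.
Stage 3: overshoot 3 dB → 3/2.5 = 1.2 dB → -0.8 dBV.

-0.8 dBV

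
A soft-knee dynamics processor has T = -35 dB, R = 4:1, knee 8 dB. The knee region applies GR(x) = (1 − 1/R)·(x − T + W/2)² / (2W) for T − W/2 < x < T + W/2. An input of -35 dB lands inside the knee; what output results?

x − T + W/2 = -35 − (-35) + 4 = 4.
GR = (1 − 1/4) × 4² / 16 = 0.75 × 16 / 16 = 0.75 dB.
Output = -35 − 0.75 = -35.75 dB.

-35.75 dB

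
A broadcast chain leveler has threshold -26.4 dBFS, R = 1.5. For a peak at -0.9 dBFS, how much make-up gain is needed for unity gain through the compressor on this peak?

8.5 dB

The peak compresses to -26.4 + 25.5/1.5 = -9.4 dBFS.
To reach -0.9 dBFS requires -0.9 − (-9.4) = 8.5 dB of make-up.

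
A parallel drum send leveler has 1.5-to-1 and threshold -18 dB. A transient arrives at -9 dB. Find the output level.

-12 dB

-9 dB sits 9 dB over threshold.
The 9 dB excess becomes 6 dB after 1.5:1 reduction.
That puts the output at -12 dB.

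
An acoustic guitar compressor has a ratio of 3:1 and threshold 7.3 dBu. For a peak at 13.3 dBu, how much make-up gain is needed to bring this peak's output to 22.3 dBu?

13 dB

Overshoot 6 dB → 6/3 = 2 dB after compression, so the compressed level is 7.3 + 2 = 9.3 dBu.
Make-up = target − compressed = 22.3 − 9.3 = 13 dB.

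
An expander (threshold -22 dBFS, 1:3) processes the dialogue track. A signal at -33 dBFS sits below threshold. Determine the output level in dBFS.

-55 dBFS

The input is 11 dB below the -22 dBFS threshold.
A 1:3 expander multiplies undershoot by 3: 11 × 3 = 33 dB below threshold.
Output = -22 − 33 = -55 dBFS.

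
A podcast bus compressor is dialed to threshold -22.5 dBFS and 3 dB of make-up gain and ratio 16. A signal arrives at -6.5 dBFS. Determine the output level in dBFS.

The input is 16 dB above the -22.5 dBFS threshold.
At 16:1 the overshoot is divided by 16, leaving 1 dB above threshold.
Output = -22.5 + 1 = -21.5 dBFS; make-up adds 3 dB, giving -18.5 dBFS.

-18.5 dBFS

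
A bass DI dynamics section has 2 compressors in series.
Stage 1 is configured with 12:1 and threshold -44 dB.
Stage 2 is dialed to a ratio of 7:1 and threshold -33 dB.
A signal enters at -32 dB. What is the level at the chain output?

-43 dB

Stage 1: overshoot 12 dB → 12/12 = 1 dB → -43 dB.
Stage 2: -43 dB is at or below the -33 dB threshold — no compression; output -43 dB.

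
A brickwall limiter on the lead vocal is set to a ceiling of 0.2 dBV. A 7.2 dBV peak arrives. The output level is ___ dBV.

0.2 dBV

The limiter clamps the peak to its 0.2 dBV ceiling.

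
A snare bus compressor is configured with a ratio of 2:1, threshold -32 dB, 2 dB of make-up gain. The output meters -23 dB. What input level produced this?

Stripping the +2 dB make-up gives -25 dB at the gain stage.
The compressed level sits -25 − (-32) = 7 dB over threshold.
Before 2:1 compression the overshoot was 7 × 2 = 14 dB, so input = -32 + 14 = -18 dB.

-18 dB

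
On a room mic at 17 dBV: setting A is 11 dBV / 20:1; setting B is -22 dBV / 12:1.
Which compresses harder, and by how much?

A: 6 dB over, compressed to 0.3 dB over, so 5.7 dB of GR.
B: 39 dB over, compressed to 3.25 dB over, so 35.75 dB of GR.
B applies 30.05 dB more gain reduction.

B, by 30.05 dB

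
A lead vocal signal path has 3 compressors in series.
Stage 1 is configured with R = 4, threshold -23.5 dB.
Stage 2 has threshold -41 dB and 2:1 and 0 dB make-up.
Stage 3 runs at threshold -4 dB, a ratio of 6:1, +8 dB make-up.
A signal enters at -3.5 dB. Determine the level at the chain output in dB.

-21.75 dB

Stage 1: overshoot 20 dB → 20/4 = 5 dB → -18.5 dB.
Stage 2: overshoot 22.5 dB → 22.5/2 = 11.25 dB → -29.75 dB.
Stage 3: below threshold (-29.75 ≤ -4); passes unchanged; make-up brings it to -21.75 dB.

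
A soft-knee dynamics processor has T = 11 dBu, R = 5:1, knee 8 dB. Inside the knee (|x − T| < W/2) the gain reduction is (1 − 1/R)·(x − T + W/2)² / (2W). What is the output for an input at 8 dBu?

x − T + W/2 = 8 − 11 + 4 = 1.
GR = (1 − 1/5) × 1² / 16 = 0.8 × 1 / 16 = 0.05 dB.
Output = 8 − 0.05 = 7.95 dBu.

7.95 dBu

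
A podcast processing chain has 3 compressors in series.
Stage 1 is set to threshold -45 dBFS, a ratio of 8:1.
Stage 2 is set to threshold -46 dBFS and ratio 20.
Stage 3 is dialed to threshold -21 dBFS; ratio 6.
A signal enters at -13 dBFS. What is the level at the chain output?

-45.75 dBFS

Stage 1: -13 dBFS is 32 dB over -45 dBFS; at 8:1 that becomes 4 dB over, giving -41 dBFS.
Stage 2: 5 dB above -46 dBFS, reduced 20:1 to 0.25 dB above → -45.75 dBFS.
Stage 3: below threshold (-45.75 ≤ -21); passes unchanged; output -45.75 dBFS.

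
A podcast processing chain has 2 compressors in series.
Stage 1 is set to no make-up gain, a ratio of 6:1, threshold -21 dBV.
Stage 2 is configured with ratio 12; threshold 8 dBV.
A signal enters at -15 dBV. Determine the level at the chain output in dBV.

-20 dBV

Stage 1: 6 dB above -21 dBV, reduced 6:1 to 1 dB above → -20 dBV.
Stage 2: -20 dBV is at or below the 8 dBV threshold — no compression; output -20 dBV.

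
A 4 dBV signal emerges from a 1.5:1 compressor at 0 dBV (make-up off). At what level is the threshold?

-8 dBV

Let T be the threshold. Output overshoot = (input overshoot)/R, so 0 − T = (4 − T)/1.5.
1.5·(0 − T) = 4 − T → 0.5·T = 0 − 4 = -4.
T = -4/0.5 = -8 dBV.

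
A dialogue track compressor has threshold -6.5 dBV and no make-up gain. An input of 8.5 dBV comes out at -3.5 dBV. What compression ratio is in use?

Input overshoot = 8.5 − (-6.5) = 15 dB; output overshoot = -3.5 − (-6.5) = 3 dB.
Ratio = 15 / 3 = 5.

5:1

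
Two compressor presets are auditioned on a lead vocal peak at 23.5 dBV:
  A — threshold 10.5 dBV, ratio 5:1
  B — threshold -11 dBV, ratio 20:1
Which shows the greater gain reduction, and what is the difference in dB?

B, by 22.375 dB

A: GR = 13 − 13/5 = 10.4 dB.
B: GR = 34.5 − 34.5/20 = 32.775 dB.
B reduces 22.375 dB more.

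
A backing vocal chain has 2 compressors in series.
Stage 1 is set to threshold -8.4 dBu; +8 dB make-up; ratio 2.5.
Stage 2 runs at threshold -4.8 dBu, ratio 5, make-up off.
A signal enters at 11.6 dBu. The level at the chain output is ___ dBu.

Stage 1: 11.6 dBu is 20 dB over -8.4 dBu; at 2.5:1 that becomes 8 dB over, giving -0.4 dBu; +8 dB make-up → 7.6 dBu.
Stage 2: 12.4 dB above -4.8 dBu, reduced 5:1 to 2.48 dB above → -2.32 dBu.

-2.32 dBu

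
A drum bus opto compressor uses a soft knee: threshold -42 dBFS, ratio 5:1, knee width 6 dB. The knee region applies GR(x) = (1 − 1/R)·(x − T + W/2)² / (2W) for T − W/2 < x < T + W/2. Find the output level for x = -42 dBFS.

-42.6 dBFS

x − T + W/2 = -42 − (-42) + 3 = 3.
GR = (1 − 1/5) × 3² / 12 = 0.8 × 9 / 12 = 0.6 dB.
Output = -42 − 0.6 = -42.6 dBFS.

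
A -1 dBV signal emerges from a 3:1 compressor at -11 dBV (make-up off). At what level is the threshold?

Input is 15 dB above T (since output overshoot × R = input overshoot: (-11 − T)·3 = -1 − T gives T = -16 dBV).
Check: -16 + (-1 − (-16))/3 = -16 + 5 = -11 dBV. ✓

-16 dBV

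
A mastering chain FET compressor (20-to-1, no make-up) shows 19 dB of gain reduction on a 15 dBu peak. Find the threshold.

-5 dBu

Input is 20 dB above T (since output overshoot × R = input overshoot: (-4 − T)·20 = 15 − T gives T = -5 dBu).
Check: -5 + (15 − (-5))/20 = -5 + 1 = -4 dBu. ✓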